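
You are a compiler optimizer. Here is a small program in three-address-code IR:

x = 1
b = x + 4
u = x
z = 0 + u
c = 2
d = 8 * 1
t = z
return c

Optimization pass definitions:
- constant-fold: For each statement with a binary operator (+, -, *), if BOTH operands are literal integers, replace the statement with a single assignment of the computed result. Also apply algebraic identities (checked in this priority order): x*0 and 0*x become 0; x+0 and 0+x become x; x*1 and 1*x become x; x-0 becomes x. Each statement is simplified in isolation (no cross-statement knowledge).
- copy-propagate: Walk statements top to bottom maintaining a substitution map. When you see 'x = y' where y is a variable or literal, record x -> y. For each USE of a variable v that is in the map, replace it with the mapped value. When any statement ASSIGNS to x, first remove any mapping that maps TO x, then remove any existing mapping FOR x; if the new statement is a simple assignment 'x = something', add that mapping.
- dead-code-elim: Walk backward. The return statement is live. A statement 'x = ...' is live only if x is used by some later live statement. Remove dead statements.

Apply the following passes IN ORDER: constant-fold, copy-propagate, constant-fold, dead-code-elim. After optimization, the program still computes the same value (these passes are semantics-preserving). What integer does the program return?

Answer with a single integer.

Answer: 2

Derivation:
Initial IR:
  x = 1
  b = x + 4
  u = x
  z = 0 + u
  c = 2
  d = 8 * 1
  t = z
  return c
After constant-fold (8 stmts):
  x = 1
  b = x + 4
  u = x
  z = u
  c = 2
  d = 8
  t = z
  return c
After copy-propagate (8 stmts):
  x = 1
  b = 1 + 4
  u = 1
  z = 1
  c = 2
  d = 8
  t = 1
  return 2
After constant-fold (8 stmts):
  x = 1
  b = 5
  u = 1
  z = 1
  c = 2
  d = 8
  t = 1
  return 2
After dead-code-elim (1 stmts):
  return 2
Evaluate:
  x = 1  =>  x = 1
  b = x + 4  =>  b = 5
  u = x  =>  u = 1
  z = 0 + u  =>  z = 1
  c = 2  =>  c = 2
  d = 8 * 1  =>  d = 8
  t = z  =>  t = 1
  return c = 2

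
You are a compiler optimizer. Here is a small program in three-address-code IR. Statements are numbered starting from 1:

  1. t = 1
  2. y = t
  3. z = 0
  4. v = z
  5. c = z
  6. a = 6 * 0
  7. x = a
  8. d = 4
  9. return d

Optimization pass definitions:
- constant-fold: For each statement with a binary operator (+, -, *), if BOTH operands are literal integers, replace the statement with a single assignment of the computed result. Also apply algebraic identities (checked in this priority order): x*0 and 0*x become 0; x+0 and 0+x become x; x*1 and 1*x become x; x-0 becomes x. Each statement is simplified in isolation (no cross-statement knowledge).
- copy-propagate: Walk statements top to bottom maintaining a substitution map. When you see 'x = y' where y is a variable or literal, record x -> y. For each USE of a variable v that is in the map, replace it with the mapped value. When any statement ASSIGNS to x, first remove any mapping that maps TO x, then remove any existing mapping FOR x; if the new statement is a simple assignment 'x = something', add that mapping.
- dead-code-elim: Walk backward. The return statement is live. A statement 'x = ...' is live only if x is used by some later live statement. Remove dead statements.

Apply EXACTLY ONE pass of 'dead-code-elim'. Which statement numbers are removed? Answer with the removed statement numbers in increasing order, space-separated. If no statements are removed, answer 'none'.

Backward liveness scan:
Stmt 1 't = 1': DEAD (t not in live set [])
Stmt 2 'y = t': DEAD (y not in live set [])
Stmt 3 'z = 0': DEAD (z not in live set [])
Stmt 4 'v = z': DEAD (v not in live set [])
Stmt 5 'c = z': DEAD (c not in live set [])
Stmt 6 'a = 6 * 0': DEAD (a not in live set [])
Stmt 7 'x = a': DEAD (x not in live set [])
Stmt 8 'd = 4': KEEP (d is live); live-in = []
Stmt 9 'return d': KEEP (return); live-in = ['d']
Removed statement numbers: [1, 2, 3, 4, 5, 6, 7]
Surviving IR:
  d = 4
  return d

Answer: 1 2 3 4 5 6 7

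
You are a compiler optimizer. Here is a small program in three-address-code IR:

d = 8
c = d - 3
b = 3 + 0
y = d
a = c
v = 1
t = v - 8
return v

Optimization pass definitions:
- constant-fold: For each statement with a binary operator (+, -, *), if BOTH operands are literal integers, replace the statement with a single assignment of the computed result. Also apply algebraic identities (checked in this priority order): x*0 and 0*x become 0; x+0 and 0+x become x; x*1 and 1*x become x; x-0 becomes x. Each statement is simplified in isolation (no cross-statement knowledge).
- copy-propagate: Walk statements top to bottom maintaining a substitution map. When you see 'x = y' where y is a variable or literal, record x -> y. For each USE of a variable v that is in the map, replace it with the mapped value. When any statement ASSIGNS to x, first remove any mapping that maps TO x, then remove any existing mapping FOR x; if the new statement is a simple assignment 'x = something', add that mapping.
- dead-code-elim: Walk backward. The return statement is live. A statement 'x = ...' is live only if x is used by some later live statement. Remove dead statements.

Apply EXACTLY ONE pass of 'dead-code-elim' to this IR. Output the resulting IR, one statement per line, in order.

Applying dead-code-elim statement-by-statement:
  [8] return v  -> KEEP (return); live=['v']
  [7] t = v - 8  -> DEAD (t not live)
  [6] v = 1  -> KEEP; live=[]
  [5] a = c  -> DEAD (a not live)
  [4] y = d  -> DEAD (y not live)
  [3] b = 3 + 0  -> DEAD (b not live)
  [2] c = d - 3  -> DEAD (c not live)
  [1] d = 8  -> DEAD (d not live)
Result (2 stmts):
  v = 1
  return v

Answer: v = 1
return v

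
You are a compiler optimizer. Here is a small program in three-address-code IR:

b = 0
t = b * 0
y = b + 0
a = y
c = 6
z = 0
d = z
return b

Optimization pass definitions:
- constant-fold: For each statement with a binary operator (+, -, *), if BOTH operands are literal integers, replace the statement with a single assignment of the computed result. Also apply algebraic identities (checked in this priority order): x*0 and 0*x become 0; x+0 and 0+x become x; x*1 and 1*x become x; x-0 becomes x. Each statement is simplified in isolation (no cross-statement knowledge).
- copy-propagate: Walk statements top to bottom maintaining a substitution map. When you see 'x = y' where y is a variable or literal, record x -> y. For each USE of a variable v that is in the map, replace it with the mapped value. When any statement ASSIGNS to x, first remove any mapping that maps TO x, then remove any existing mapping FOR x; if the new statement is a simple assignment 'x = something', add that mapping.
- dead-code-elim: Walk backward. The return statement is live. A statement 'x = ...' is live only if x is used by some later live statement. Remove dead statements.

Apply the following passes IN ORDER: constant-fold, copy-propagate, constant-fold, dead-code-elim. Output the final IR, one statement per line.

Initial IR:
  b = 0
  t = b * 0
  y = b + 0
  a = y
  c = 6
  z = 0
  d = z
  return b
After constant-fold (8 stmts):
  b = 0
  t = 0
  y = b
  a = y
  c = 6
  z = 0
  d = z
  return b
After copy-propagate (8 stmts):
  b = 0
  t = 0
  y = 0
  a = 0
  c = 6
  z = 0
  d = 0
  return 0
After constant-fold (8 stmts):
  b = 0
  t = 0
  y = 0
  a = 0
  c = 6
  z = 0
  d = 0
  return 0
After dead-code-elim (1 stmts):
  return 0

Answer: return 0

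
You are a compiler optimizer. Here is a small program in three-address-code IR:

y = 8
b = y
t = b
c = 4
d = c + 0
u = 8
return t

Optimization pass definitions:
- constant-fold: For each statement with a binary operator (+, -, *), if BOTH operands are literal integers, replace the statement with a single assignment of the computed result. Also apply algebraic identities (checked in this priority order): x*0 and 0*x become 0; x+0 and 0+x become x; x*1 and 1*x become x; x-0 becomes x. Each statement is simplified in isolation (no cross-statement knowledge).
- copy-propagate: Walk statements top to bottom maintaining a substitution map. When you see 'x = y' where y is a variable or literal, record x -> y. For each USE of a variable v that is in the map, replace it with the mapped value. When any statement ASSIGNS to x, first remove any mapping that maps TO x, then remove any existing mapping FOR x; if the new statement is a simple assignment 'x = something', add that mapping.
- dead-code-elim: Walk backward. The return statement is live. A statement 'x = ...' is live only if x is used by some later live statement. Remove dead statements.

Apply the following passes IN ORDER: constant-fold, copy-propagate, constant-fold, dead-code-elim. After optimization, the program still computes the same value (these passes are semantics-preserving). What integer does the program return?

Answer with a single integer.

Initial IR:
  y = 8
  b = y
  t = b
  c = 4
  d = c + 0
  u = 8
  return t
After constant-fold (7 stmts):
  y = 8
  b = y
  t = b
  c = 4
  d = c
  u = 8
  return t
After copy-propagate (7 stmts):
  y = 8
  b = 8
  t = 8
  c = 4
  d = 4
  u = 8
  return 8
After constant-fold (7 stmts):
  y = 8
  b = 8
  t = 8
  c = 4
  d = 4
  u = 8
  return 8
After dead-code-elim (1 stmts):
  return 8
Evaluate:
  y = 8  =>  y = 8
  b = y  =>  b = 8
  t = b  =>  t = 8
  c = 4  =>  c = 4
  d = c + 0  =>  d = 4
  u = 8  =>  u = 8
  return t = 8

Answer: 8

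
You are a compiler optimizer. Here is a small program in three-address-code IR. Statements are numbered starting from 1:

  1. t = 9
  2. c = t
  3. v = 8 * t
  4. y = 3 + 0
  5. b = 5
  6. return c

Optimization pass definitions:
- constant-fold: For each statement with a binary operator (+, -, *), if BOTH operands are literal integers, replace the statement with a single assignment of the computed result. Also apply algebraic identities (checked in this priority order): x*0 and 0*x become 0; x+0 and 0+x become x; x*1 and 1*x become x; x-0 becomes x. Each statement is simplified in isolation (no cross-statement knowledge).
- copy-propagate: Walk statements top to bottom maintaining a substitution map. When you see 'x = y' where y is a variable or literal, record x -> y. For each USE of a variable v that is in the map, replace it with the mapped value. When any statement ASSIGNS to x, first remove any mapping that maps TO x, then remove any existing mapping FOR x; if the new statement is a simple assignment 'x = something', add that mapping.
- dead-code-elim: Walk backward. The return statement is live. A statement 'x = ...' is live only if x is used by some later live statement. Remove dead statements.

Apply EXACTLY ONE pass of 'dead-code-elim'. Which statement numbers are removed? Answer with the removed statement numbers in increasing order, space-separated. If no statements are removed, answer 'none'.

Backward liveness scan:
Stmt 1 't = 9': KEEP (t is live); live-in = []
Stmt 2 'c = t': KEEP (c is live); live-in = ['t']
Stmt 3 'v = 8 * t': DEAD (v not in live set ['c'])
Stmt 4 'y = 3 + 0': DEAD (y not in live set ['c'])
Stmt 5 'b = 5': DEAD (b not in live set ['c'])
Stmt 6 'return c': KEEP (return); live-in = ['c']
Removed statement numbers: [3, 4, 5]
Surviving IR:
  t = 9
  c = t
  return c

Answer: 3 4 5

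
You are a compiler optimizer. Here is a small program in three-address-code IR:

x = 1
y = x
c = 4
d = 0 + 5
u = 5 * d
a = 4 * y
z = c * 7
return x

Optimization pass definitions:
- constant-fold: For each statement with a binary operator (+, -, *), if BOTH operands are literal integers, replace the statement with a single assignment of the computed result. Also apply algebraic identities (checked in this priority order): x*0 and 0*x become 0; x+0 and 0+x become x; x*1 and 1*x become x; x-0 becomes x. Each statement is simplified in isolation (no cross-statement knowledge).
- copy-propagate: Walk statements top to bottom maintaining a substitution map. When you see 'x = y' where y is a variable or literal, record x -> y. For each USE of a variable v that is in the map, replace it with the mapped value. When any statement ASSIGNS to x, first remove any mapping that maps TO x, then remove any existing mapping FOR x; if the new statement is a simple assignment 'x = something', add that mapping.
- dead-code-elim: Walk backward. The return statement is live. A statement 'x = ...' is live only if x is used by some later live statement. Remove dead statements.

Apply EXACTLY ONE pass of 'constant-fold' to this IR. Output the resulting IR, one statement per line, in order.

Answer: x = 1
y = x
c = 4
d = 5
u = 5 * d
a = 4 * y
z = c * 7
return x

Derivation:
Applying constant-fold statement-by-statement:
  [1] x = 1  (unchanged)
  [2] y = x  (unchanged)
  [3] c = 4  (unchanged)
  [4] d = 0 + 5  -> d = 5
  [5] u = 5 * d  (unchanged)
  [6] a = 4 * y  (unchanged)
  [7] z = c * 7  (unchanged)
  [8] return x  (unchanged)
Result (8 stmts):
  x = 1
  y = x
  c = 4
  d = 5
  u = 5 * d
  a = 4 * y
  z = c * 7
  return x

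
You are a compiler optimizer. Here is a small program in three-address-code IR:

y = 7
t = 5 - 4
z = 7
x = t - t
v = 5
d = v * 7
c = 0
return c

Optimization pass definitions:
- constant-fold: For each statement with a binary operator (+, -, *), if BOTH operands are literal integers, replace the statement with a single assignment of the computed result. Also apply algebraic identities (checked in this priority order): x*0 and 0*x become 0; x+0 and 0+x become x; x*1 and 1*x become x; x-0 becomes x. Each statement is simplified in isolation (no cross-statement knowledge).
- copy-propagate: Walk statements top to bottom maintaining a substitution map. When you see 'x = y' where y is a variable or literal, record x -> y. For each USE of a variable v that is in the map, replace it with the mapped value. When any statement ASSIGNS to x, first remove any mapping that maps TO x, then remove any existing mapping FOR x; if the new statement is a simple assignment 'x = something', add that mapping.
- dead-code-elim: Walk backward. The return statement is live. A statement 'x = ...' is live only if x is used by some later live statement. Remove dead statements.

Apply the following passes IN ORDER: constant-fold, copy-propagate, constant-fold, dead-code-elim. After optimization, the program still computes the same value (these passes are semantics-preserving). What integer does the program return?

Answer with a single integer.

Answer: 0

Derivation:
Initial IR:
  y = 7
  t = 5 - 4
  z = 7
  x = t - t
  v = 5
  d = v * 7
  c = 0
  return c
After constant-fold (8 stmts):
  y = 7
  t = 1
  z = 7
  x = t - t
  v = 5
  d = v * 7
  c = 0
  return c
After copy-propagate (8 stmts):
  y = 7
  t = 1
  z = 7
  x = 1 - 1
  v = 5
  d = 5 * 7
  c = 0
  return 0
After constant-fold (8 stmts):
  y = 7
  t = 1
  z = 7
  x = 0
  v = 5
  d = 35
  c = 0
  return 0
After dead-code-elim (1 stmts):
  return 0
Evaluate:
  y = 7  =>  y = 7
  t = 5 - 4  =>  t = 1
  z = 7  =>  z = 7
  x = t - t  =>  x = 0
  v = 5  =>  v = 5
  d = v * 7  =>  d = 35
  c = 0  =>  c = 0
  return c = 0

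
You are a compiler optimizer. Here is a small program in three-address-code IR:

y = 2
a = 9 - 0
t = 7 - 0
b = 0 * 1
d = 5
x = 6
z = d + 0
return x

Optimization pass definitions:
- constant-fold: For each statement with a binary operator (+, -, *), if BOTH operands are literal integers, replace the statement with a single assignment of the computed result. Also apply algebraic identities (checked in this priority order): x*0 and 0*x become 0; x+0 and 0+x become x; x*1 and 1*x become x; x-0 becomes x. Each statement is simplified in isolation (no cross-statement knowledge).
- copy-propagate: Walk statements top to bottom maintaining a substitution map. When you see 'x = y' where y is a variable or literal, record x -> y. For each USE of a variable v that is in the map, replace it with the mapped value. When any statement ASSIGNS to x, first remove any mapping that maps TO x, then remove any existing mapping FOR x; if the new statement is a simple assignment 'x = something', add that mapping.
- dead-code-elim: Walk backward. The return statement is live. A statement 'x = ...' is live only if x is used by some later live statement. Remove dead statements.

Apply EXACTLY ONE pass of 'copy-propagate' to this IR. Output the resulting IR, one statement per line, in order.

Answer: y = 2
a = 9 - 0
t = 7 - 0
b = 0 * 1
d = 5
x = 6
z = 5 + 0
return 6

Derivation:
Applying copy-propagate statement-by-statement:
  [1] y = 2  (unchanged)
  [2] a = 9 - 0  (unchanged)
  [3] t = 7 - 0  (unchanged)
  [4] b = 0 * 1  (unchanged)
  [5] d = 5  (unchanged)
  [6] x = 6  (unchanged)
  [7] z = d + 0  -> z = 5 + 0
  [8] return x  -> return 6
Result (8 stmts):
  y = 2
  a = 9 - 0
  t = 7 - 0
  b = 0 * 1
  d = 5
  x = 6
  z = 5 + 0
  return 6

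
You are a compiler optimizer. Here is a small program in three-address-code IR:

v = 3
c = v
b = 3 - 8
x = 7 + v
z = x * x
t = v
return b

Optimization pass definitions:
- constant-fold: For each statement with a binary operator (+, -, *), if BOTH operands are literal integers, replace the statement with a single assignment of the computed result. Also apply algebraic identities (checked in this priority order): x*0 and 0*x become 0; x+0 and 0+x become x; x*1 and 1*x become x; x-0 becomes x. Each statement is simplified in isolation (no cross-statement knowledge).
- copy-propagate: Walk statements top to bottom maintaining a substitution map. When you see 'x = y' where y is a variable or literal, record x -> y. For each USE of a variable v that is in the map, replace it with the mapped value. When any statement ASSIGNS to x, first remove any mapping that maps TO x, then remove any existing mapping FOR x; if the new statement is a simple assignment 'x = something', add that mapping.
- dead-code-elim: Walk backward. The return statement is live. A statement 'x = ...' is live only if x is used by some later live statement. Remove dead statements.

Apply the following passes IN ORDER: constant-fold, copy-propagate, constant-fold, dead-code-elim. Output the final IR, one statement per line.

Answer: return -5

Derivation:
Initial IR:
  v = 3
  c = v
  b = 3 - 8
  x = 7 + v
  z = x * x
  t = v
  return b
After constant-fold (7 stmts):
  v = 3
  c = v
  b = -5
  x = 7 + v
  z = x * x
  t = v
  return b
After copy-propagate (7 stmts):
  v = 3
  c = 3
  b = -5
  x = 7 + 3
  z = x * x
  t = 3
  return -5
After constant-fold (7 stmts):
  v = 3
  c = 3
  b = -5
  x = 10
  z = x * x
  t = 3
  return -5
After dead-code-elim (1 stmts):
  return -5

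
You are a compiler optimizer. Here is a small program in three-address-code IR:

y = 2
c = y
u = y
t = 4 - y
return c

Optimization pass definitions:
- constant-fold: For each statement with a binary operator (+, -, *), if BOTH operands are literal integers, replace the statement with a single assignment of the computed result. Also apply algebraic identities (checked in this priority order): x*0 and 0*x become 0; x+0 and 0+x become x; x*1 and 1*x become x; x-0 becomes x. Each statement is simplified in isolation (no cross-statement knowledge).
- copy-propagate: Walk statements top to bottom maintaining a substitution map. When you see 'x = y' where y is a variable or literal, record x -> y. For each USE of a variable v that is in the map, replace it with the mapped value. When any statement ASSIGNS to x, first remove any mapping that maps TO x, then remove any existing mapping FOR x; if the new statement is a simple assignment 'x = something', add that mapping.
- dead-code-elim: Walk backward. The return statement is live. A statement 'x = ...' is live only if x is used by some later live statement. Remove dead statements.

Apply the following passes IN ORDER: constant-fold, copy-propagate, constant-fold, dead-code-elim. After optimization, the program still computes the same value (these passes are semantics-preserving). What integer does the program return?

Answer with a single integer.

Answer: 2

Derivation:
Initial IR:
  y = 2
  c = y
  u = y
  t = 4 - y
  return c
After constant-fold (5 stmts):
  y = 2
  c = y
  u = y
  t = 4 - y
  return c
After copy-propagate (5 stmts):
  y = 2
  c = 2
  u = 2
  t = 4 - 2
  return 2
After constant-fold (5 stmts):
  y = 2
  c = 2
  u = 2
  t = 2
  return 2
After dead-code-elim (1 stmts):
  return 2
Evaluate:
  y = 2  =>  y = 2
  c = y  =>  c = 2
  u = y  =>  u = 2
  t = 4 - y  =>  t = 2
  return c = 2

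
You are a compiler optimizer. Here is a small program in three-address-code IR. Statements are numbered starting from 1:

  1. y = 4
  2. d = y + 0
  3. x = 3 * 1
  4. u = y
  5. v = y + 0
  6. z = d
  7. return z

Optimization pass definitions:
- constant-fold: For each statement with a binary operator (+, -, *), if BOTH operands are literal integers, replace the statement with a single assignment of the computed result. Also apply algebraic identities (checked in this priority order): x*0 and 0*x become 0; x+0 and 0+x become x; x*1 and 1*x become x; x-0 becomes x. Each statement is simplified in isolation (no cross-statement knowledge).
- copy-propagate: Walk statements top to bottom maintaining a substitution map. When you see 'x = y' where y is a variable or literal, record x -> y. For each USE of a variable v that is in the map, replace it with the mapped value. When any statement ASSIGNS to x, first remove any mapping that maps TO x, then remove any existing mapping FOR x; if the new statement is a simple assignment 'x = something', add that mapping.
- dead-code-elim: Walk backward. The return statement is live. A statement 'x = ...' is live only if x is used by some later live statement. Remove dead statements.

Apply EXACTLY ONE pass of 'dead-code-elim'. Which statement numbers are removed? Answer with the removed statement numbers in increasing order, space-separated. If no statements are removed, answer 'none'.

Backward liveness scan:
Stmt 1 'y = 4': KEEP (y is live); live-in = []
Stmt 2 'd = y + 0': KEEP (d is live); live-in = ['y']
Stmt 3 'x = 3 * 1': DEAD (x not in live set ['d'])
Stmt 4 'u = y': DEAD (u not in live set ['d'])
Stmt 5 'v = y + 0': DEAD (v not in live set ['d'])
Stmt 6 'z = d': KEEP (z is live); live-in = ['d']
Stmt 7 'return z': KEEP (return); live-in = ['z']
Removed statement numbers: [3, 4, 5]
Surviving IR:
  y = 4
  d = y + 0
  z = d
  return z

Answer: 3 4 5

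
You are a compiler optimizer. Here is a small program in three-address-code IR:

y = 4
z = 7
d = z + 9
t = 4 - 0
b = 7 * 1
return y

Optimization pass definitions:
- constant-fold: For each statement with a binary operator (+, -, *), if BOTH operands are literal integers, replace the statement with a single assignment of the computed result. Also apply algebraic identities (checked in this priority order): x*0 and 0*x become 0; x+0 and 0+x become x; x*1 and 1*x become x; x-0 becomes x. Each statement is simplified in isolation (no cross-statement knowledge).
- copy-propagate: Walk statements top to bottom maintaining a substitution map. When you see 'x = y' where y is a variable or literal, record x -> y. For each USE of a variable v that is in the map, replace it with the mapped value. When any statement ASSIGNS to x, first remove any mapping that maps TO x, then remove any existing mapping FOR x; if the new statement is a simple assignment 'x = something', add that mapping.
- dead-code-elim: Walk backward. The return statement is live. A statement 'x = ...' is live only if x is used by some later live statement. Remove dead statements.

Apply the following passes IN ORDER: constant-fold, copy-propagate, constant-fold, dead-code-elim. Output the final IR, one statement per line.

Initial IR:
  y = 4
  z = 7
  d = z + 9
  t = 4 - 0
  b = 7 * 1
  return y
After constant-fold (6 stmts):
  y = 4
  z = 7
  d = z + 9
  t = 4
  b = 7
  return y
After copy-propagate (6 stmts):
  y = 4
  z = 7
  d = 7 + 9
  t = 4
  b = 7
  return 4
After constant-fold (6 stmts):
  y = 4
  z = 7
  d = 16
  t = 4
  b = 7
  return 4
After dead-code-elim (1 stmts):
  return 4

Answer: return 4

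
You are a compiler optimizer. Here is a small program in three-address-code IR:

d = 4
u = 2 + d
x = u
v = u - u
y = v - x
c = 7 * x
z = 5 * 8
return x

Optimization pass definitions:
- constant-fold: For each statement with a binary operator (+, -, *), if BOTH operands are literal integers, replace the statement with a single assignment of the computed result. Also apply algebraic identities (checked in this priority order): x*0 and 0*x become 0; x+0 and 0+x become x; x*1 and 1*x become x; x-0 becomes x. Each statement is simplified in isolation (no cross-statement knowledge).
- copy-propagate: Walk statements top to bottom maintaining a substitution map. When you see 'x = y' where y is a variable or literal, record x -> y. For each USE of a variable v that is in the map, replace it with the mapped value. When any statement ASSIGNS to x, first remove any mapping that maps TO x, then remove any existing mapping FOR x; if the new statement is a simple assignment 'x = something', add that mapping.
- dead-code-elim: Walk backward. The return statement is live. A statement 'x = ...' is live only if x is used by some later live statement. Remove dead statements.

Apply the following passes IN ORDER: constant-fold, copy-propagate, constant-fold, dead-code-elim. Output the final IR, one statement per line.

Initial IR:
  d = 4
  u = 2 + d
  x = u
  v = u - u
  y = v - x
  c = 7 * x
  z = 5 * 8
  return x
After constant-fold (8 stmts):
  d = 4
  u = 2 + d
  x = u
  v = u - u
  y = v - x
  c = 7 * x
  z = 40
  return x
After copy-propagate (8 stmts):
  d = 4
  u = 2 + 4
  x = u
  v = u - u
  y = v - u
  c = 7 * u
  z = 40
  return u
After constant-fold (8 stmts):
  d = 4
  u = 6
  x = u
  v = u - u
  y = v - u
  c = 7 * u
  z = 40
  return u
After dead-code-elim (2 stmts):
  u = 6
  return u

Answer: u = 6
return u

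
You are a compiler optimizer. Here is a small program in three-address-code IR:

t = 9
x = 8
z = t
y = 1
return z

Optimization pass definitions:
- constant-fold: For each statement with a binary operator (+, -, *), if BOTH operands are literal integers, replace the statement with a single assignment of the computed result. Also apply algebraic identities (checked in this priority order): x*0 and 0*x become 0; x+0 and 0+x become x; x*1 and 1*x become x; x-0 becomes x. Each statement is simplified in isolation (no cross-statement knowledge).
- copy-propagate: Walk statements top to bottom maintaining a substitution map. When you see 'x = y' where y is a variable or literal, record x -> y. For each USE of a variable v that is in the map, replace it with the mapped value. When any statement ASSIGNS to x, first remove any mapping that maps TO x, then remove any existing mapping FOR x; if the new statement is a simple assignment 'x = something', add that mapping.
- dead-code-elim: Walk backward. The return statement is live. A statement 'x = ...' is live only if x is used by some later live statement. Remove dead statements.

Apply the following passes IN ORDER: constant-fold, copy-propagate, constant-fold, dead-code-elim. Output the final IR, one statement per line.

Initial IR:
  t = 9
  x = 8
  z = t
  y = 1
  return z
After constant-fold (5 stmts):
  t = 9
  x = 8
  z = t
  y = 1
  return z
After copy-propagate (5 stmts):
  t = 9
  x = 8
  z = 9
  y = 1
  return 9
After constant-fold (5 stmts):
  t = 9
  x = 8
  z = 9
  y = 1
  return 9
After dead-code-elim (1 stmts):
  return 9

Answer: return 9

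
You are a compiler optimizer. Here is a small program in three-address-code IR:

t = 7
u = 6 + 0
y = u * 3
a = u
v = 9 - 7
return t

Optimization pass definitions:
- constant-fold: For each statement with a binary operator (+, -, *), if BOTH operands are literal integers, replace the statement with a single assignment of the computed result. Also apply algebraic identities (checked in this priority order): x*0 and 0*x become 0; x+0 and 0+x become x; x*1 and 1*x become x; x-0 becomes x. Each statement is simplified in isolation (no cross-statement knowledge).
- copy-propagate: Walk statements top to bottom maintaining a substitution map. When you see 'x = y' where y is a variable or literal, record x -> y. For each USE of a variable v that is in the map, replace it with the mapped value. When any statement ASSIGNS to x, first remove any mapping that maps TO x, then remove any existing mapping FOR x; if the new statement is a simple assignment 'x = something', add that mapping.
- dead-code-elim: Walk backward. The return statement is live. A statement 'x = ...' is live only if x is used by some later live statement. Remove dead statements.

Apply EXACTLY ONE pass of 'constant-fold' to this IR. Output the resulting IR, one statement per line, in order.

Applying constant-fold statement-by-statement:
  [1] t = 7  (unchanged)
  [2] u = 6 + 0  -> u = 6
  [3] y = u * 3  (unchanged)
  [4] a = u  (unchanged)
  [5] v = 9 - 7  -> v = 2
  [6] return t  (unchanged)
Result (6 stmts):
  t = 7
  u = 6
  y = u * 3
  a = u
  v = 2
  return t

Answer: t = 7
u = 6
y = u * 3
a = u
v = 2
return t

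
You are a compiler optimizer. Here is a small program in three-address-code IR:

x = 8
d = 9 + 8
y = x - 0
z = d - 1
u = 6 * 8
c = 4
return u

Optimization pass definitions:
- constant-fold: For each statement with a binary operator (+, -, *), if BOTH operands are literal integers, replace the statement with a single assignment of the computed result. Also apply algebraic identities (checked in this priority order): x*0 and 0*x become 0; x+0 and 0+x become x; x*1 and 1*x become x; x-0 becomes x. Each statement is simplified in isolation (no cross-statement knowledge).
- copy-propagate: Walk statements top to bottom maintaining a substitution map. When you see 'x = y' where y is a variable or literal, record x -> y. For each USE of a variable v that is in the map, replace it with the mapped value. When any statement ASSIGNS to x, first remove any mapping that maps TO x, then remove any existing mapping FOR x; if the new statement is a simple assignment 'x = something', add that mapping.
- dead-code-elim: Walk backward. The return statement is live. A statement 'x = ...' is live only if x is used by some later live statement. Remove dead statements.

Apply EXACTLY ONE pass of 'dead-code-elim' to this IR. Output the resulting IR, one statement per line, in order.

Applying dead-code-elim statement-by-statement:
  [7] return u  -> KEEP (return); live=['u']
  [6] c = 4  -> DEAD (c not live)
  [5] u = 6 * 8  -> KEEP; live=[]
  [4] z = d - 1  -> DEAD (z not live)
  [3] y = x - 0  -> DEAD (y not live)
  [2] d = 9 + 8  -> DEAD (d not live)
  [1] x = 8  -> DEAD (x not live)
Result (2 stmts):
  u = 6 * 8
  return u

Answer: u = 6 * 8
return u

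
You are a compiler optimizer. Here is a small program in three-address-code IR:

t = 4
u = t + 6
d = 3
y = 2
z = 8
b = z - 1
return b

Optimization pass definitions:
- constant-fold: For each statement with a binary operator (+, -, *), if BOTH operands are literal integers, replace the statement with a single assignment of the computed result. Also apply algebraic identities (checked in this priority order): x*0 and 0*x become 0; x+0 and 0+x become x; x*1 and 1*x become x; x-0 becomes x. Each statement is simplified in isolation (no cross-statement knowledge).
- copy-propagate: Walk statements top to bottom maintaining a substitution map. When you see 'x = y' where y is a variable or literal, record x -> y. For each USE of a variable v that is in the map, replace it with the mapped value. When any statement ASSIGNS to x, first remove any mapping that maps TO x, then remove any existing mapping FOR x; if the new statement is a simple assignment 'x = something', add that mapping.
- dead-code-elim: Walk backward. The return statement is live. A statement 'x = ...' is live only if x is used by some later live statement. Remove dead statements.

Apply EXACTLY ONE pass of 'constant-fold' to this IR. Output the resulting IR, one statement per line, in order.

Answer: t = 4
u = t + 6
d = 3
y = 2
z = 8
b = z - 1
return b

Derivation:
Applying constant-fold statement-by-statement:
  [1] t = 4  (unchanged)
  [2] u = t + 6  (unchanged)
  [3] d = 3  (unchanged)
  [4] y = 2  (unchanged)
  [5] z = 8  (unchanged)
  [6] b = z - 1  (unchanged)
  [7] return b  (unchanged)
Result (7 stmts):
  t = 4
  u = t + 6
  d = 3
  y = 2
  z = 8
  b = z - 1
  return b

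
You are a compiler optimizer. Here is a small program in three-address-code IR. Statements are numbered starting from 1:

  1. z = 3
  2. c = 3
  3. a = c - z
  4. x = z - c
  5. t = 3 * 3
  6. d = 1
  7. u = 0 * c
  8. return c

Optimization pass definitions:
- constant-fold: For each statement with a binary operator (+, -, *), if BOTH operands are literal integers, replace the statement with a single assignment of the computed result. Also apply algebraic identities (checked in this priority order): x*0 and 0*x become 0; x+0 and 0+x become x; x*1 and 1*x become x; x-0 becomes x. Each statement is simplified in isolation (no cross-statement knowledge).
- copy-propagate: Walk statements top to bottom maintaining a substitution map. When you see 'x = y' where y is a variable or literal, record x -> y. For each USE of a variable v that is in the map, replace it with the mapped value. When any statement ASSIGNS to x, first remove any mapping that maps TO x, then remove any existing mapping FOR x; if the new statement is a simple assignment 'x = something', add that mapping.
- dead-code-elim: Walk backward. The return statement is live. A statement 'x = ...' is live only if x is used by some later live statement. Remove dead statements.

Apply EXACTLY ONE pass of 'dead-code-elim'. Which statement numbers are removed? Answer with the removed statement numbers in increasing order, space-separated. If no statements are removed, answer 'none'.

Answer: 1 3 4 5 6 7

Derivation:
Backward liveness scan:
Stmt 1 'z = 3': DEAD (z not in live set [])
Stmt 2 'c = 3': KEEP (c is live); live-in = []
Stmt 3 'a = c - z': DEAD (a not in live set ['c'])
Stmt 4 'x = z - c': DEAD (x not in live set ['c'])
Stmt 5 't = 3 * 3': DEAD (t not in live set ['c'])
Stmt 6 'd = 1': DEAD (d not in live set ['c'])
Stmt 7 'u = 0 * c': DEAD (u not in live set ['c'])
Stmt 8 'return c': KEEP (return); live-in = ['c']
Removed statement numbers: [1, 3, 4, 5, 6, 7]
Surviving IR:
  c = 3
  return c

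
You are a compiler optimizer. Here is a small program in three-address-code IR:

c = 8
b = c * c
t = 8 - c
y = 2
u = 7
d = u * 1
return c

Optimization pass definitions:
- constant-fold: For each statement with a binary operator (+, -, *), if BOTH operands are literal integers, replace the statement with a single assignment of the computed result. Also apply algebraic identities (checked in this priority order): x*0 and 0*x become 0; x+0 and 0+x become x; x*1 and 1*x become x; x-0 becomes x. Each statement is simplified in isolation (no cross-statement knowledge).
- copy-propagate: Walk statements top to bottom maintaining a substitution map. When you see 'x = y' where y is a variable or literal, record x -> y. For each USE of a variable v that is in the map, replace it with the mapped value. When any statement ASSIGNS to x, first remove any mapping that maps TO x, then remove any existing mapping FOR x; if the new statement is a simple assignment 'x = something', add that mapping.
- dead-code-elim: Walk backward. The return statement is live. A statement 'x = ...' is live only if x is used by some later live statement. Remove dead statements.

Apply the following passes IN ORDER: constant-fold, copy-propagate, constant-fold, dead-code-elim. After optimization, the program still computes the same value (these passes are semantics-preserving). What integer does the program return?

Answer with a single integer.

Initial IR:
  c = 8
  b = c * c
  t = 8 - c
  y = 2
  u = 7
  d = u * 1
  return c
After constant-fold (7 stmts):
  c = 8
  b = c * c
  t = 8 - c
  y = 2
  u = 7
  d = u
  return c
After copy-propagate (7 stmts):
  c = 8
  b = 8 * 8
  t = 8 - 8
  y = 2
  u = 7
  d = 7
  return 8
After constant-fold (7 stmts):
  c = 8
  b = 64
  t = 0
  y = 2
  u = 7
  d = 7
  return 8
After dead-code-elim (1 stmts):
  return 8
Evaluate:
  c = 8  =>  c = 8
  b = c * c  =>  b = 64
  t = 8 - c  =>  t = 0
  y = 2  =>  y = 2
  u = 7  =>  u = 7
  d = u * 1  =>  d = 7
  return c = 8

Answer: 8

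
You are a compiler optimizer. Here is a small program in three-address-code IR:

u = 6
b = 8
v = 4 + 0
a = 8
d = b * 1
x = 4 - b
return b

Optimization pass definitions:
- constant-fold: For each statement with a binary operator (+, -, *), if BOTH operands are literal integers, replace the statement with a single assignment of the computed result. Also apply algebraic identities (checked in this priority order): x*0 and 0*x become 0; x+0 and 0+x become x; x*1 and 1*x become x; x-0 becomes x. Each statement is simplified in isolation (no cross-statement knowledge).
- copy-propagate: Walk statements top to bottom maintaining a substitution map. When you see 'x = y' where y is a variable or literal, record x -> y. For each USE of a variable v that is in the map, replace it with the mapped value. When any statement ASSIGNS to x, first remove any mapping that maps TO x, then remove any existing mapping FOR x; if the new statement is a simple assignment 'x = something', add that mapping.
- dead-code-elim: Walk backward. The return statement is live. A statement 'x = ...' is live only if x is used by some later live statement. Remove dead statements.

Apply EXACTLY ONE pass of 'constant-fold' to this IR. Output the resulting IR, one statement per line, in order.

Answer: u = 6
b = 8
v = 4
a = 8
d = b
x = 4 - b
return b

Derivation:
Applying constant-fold statement-by-statement:
  [1] u = 6  (unchanged)
  [2] b = 8  (unchanged)
  [3] v = 4 + 0  -> v = 4
  [4] a = 8  (unchanged)
  [5] d = b * 1  -> d = b
  [6] x = 4 - b  (unchanged)
  [7] return b  (unchanged)
Result (7 stmts):
  u = 6
  b = 8
  v = 4
  a = 8
  d = b
  x = 4 - b
  return b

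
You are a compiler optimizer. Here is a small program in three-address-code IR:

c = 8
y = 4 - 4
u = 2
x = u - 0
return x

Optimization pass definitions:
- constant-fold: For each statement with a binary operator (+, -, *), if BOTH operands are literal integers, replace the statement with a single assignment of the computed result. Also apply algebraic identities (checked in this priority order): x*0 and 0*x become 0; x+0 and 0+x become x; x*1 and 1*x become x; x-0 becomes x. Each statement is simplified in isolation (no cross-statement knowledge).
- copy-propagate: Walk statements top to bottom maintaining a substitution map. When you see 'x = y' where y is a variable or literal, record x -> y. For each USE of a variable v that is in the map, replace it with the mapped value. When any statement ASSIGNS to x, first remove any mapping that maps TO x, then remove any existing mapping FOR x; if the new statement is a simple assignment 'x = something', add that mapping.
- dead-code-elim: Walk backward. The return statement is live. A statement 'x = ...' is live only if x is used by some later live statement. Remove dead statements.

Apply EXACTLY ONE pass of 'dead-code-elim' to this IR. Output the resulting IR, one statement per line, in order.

Answer: u = 2
x = u - 0
return x

Derivation:
Applying dead-code-elim statement-by-statement:
  [5] return x  -> KEEP (return); live=['x']
  [4] x = u - 0  -> KEEP; live=['u']
  [3] u = 2  -> KEEP; live=[]
  [2] y = 4 - 4  -> DEAD (y not live)
  [1] c = 8  -> DEAD (c not live)
Result (3 stmts):
  u = 2
  x = u - 0
  return x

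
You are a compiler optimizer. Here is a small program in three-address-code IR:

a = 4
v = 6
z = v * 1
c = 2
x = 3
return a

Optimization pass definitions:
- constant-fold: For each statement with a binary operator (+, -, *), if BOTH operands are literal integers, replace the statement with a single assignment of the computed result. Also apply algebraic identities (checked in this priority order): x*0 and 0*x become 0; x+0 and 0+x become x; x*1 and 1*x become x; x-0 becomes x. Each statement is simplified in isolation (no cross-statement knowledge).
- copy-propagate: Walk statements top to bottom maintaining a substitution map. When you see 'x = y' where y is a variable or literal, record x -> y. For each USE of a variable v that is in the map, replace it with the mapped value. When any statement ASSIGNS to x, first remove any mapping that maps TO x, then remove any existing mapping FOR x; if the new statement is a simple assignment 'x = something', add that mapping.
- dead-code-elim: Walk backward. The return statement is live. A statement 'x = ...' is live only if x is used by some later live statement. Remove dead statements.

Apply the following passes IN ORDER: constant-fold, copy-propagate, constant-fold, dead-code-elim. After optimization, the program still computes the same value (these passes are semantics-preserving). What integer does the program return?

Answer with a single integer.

Answer: 4

Derivation:
Initial IR:
  a = 4
  v = 6
  z = v * 1
  c = 2
  x = 3
  return a
After constant-fold (6 stmts):
  a = 4
  v = 6
  z = v
  c = 2
  x = 3
  return a
After copy-propagate (6 stmts):
  a = 4
  v = 6
  z = 6
  c = 2
  x = 3
  return 4
After constant-fold (6 stmts):
  a = 4
  v = 6
  z = 6
  c = 2
  x = 3
  return 4
After dead-code-elim (1 stmts):
  return 4
Evaluate:
  a = 4  =>  a = 4
  v = 6  =>  v = 6
  z = v * 1  =>  z = 6
  c = 2  =>  c = 2
  x = 3  =>  x = 3
  return a = 4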